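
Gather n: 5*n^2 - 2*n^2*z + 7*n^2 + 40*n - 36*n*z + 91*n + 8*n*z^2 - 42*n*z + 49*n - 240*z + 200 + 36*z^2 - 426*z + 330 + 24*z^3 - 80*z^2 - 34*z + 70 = n^2*(12 - 2*z) + n*(8*z^2 - 78*z + 180) + 24*z^3 - 44*z^2 - 700*z + 600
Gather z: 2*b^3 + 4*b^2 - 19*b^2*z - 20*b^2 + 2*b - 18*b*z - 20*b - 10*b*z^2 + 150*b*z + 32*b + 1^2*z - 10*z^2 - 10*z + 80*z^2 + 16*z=2*b^3 - 16*b^2 + 14*b + z^2*(70 - 10*b) + z*(-19*b^2 + 132*b + 7)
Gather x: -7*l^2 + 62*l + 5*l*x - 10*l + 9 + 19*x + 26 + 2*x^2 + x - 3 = -7*l^2 + 52*l + 2*x^2 + x*(5*l + 20) + 32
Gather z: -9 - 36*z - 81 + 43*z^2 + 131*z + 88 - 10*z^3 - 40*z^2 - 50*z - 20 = -10*z^3 + 3*z^2 + 45*z - 22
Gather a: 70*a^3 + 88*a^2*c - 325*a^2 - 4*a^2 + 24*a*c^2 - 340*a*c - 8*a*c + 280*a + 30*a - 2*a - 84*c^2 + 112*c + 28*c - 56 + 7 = 70*a^3 + a^2*(88*c - 329) + a*(24*c^2 - 348*c + 308) - 84*c^2 + 140*c - 49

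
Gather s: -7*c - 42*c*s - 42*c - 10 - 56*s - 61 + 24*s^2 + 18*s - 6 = -49*c + 24*s^2 + s*(-42*c - 38) - 77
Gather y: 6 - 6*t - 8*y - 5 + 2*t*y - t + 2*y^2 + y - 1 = -7*t + 2*y^2 + y*(2*t - 7)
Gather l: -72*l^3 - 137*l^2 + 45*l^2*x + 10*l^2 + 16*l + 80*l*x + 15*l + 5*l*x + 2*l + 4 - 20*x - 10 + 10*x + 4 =-72*l^3 + l^2*(45*x - 127) + l*(85*x + 33) - 10*x - 2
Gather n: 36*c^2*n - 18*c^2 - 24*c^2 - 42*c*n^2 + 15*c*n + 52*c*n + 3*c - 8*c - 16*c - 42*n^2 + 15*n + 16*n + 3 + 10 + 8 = -42*c^2 - 21*c + n^2*(-42*c - 42) + n*(36*c^2 + 67*c + 31) + 21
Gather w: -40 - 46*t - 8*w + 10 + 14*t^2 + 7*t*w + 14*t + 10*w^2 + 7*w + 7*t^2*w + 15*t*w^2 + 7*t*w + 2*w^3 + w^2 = 14*t^2 - 32*t + 2*w^3 + w^2*(15*t + 11) + w*(7*t^2 + 14*t - 1) - 30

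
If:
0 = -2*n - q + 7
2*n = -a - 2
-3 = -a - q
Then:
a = -3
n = 1/2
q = 6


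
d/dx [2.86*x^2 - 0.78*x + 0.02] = 5.72*x - 0.78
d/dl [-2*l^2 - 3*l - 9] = -4*l - 3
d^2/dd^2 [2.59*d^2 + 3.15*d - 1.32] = 5.18000000000000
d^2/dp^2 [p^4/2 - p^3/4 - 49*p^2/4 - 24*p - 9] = 6*p^2 - 3*p/2 - 49/2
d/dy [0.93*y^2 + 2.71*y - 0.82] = 1.86*y + 2.71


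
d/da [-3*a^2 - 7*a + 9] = -6*a - 7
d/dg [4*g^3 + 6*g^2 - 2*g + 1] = 12*g^2 + 12*g - 2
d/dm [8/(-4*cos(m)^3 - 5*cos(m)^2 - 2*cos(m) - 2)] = 16*(6*sin(m)^2 - 5*cos(m) - 7)*sin(m)/(4*cos(m)^3 + 5*cos(m)^2 + 2*cos(m) + 2)^2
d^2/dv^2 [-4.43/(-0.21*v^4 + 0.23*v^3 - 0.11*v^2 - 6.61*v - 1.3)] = ((-11.1636*v^2 + 6.1134*v - 0.9746)*(0.21*v^4 - 0.23*v^3 + 0.11*v^2 + 6.61*v + 1.3) + 4.43*(0.84*v^3 - 0.69*v^2 + 0.22*v + 6.61)*(1.68*v^3 - 1.38*v^2 + 0.44*v + 13.22))/(0.21*v^4 - 0.23*v^3 + 0.11*v^2 + 6.61*v + 1.3)^3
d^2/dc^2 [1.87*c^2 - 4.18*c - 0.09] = 3.74000000000000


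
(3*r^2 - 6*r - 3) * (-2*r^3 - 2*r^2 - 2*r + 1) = -6*r^5 + 6*r^4 + 12*r^3 + 21*r^2 - 3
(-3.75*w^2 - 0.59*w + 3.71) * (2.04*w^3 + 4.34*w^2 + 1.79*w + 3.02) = -7.65*w^5 - 17.4786*w^4 - 1.7047*w^3 + 3.7203*w^2 + 4.8591*w + 11.2042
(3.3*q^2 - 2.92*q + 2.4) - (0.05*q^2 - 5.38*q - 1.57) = 3.25*q^2 + 2.46*q + 3.97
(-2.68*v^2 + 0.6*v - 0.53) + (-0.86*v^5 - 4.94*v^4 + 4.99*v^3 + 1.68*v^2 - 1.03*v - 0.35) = -0.86*v^5 - 4.94*v^4 + 4.99*v^3 - 1.0*v^2 - 0.43*v - 0.88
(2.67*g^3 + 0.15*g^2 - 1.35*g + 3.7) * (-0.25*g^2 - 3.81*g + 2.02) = -0.6675*g^5 - 10.2102*g^4 + 5.1594*g^3 + 4.5215*g^2 - 16.824*g + 7.474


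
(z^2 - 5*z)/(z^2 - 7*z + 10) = z/(z - 2)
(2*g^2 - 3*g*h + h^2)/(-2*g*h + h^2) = (-g + h)/h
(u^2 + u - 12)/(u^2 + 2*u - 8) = (u - 3)/(u - 2)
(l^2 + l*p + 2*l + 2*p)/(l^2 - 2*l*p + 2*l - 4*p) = (-l - p)/(-l + 2*p)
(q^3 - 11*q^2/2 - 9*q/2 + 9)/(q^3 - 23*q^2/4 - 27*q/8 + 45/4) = 4*(q - 1)/(4*q - 5)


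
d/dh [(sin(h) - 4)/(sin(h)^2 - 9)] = (8*sin(h) + cos(h)^2 - 10)*cos(h)/(sin(h)^2 - 9)^2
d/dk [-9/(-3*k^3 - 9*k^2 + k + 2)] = 9*(-9*k^2 - 18*k + 1)/(3*k^3 + 9*k^2 - k - 2)^2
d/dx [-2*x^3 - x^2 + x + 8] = -6*x^2 - 2*x + 1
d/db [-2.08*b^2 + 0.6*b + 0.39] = 0.6 - 4.16*b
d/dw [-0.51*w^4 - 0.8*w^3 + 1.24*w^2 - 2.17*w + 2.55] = -2.04*w^3 - 2.4*w^2 + 2.48*w - 2.17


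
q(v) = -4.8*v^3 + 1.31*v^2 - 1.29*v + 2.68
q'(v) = -14.4*v^2 + 2.62*v - 1.29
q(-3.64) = 256.23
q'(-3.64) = -201.62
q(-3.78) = 285.52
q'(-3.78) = -216.95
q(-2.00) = 48.90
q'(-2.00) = -64.13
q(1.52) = -13.11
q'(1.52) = -30.58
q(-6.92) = 1664.93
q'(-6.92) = -708.98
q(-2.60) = 99.25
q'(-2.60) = -105.45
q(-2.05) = 52.18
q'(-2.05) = -67.18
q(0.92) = -1.14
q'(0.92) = -11.07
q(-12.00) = 8501.20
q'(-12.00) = -2106.33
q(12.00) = -8118.56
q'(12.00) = -2043.45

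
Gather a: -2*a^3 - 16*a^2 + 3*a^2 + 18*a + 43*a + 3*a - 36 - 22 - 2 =-2*a^3 - 13*a^2 + 64*a - 60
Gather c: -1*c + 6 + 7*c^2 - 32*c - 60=7*c^2 - 33*c - 54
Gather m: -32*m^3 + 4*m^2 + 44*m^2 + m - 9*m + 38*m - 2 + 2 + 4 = -32*m^3 + 48*m^2 + 30*m + 4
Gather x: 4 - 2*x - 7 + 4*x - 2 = 2*x - 5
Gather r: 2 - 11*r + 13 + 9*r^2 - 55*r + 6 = 9*r^2 - 66*r + 21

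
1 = 1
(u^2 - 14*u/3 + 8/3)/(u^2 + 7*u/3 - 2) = (u - 4)/(u + 3)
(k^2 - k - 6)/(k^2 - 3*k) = (k + 2)/k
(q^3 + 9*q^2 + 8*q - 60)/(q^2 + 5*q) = q + 4 - 12/q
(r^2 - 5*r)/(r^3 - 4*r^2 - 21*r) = (5 - r)/(-r^2 + 4*r + 21)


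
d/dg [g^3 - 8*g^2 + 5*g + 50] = 3*g^2 - 16*g + 5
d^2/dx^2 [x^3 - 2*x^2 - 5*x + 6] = 6*x - 4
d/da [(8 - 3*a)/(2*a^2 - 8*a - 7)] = (6*a^2 - 32*a + 85)/(4*a^4 - 32*a^3 + 36*a^2 + 112*a + 49)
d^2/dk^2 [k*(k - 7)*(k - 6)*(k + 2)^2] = 20*k^3 - 108*k^2 - 36*k + 232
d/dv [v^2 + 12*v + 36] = 2*v + 12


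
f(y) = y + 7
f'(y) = 1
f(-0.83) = 6.17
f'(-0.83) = 1.00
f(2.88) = 9.88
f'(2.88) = 1.00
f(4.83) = 11.83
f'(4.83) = 1.00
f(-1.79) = 5.21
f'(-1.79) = 1.00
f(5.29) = 12.29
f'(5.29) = 1.00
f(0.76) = 7.76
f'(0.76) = 1.00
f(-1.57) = 5.43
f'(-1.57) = 1.00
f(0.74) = 7.74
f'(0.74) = 1.00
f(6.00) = 13.00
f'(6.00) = 1.00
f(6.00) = 13.00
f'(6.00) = 1.00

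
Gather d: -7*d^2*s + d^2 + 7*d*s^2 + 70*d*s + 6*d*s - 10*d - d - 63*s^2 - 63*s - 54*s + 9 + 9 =d^2*(1 - 7*s) + d*(7*s^2 + 76*s - 11) - 63*s^2 - 117*s + 18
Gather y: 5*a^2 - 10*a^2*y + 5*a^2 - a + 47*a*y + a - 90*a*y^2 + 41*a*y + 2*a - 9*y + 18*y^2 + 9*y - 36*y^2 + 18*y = 10*a^2 + 2*a + y^2*(-90*a - 18) + y*(-10*a^2 + 88*a + 18)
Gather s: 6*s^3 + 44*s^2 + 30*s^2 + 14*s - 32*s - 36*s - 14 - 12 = 6*s^3 + 74*s^2 - 54*s - 26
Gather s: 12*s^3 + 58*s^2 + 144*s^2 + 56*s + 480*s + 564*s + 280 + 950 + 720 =12*s^3 + 202*s^2 + 1100*s + 1950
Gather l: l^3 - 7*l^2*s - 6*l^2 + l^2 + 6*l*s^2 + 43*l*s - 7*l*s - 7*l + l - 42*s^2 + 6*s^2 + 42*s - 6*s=l^3 + l^2*(-7*s - 5) + l*(6*s^2 + 36*s - 6) - 36*s^2 + 36*s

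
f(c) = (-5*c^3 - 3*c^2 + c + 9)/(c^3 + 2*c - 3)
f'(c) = (-3*c^2 - 2)*(-5*c^3 - 3*c^2 + c + 9)/(c^3 + 2*c - 3)^2 + (-15*c^2 - 6*c + 1)/(c^3 + 2*c - 3)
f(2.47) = -4.83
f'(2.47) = -0.43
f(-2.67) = -2.93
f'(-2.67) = 0.78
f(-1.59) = -1.95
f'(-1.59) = 0.85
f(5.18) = -5.20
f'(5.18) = -0.02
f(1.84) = -4.41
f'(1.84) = -1.05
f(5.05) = -5.20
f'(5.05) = -0.03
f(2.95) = -4.99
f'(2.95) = -0.25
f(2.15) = -4.66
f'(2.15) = -0.64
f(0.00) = -3.00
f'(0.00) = -2.33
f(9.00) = -5.20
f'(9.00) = 0.01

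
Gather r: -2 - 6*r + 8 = 6 - 6*r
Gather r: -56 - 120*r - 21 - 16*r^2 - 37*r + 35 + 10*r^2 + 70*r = -6*r^2 - 87*r - 42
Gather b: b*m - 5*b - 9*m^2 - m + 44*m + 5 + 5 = b*(m - 5) - 9*m^2 + 43*m + 10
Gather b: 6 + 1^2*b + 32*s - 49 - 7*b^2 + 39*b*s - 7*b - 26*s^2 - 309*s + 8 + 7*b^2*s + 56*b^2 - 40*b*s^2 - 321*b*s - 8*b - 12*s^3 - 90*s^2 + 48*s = b^2*(7*s + 49) + b*(-40*s^2 - 282*s - 14) - 12*s^3 - 116*s^2 - 229*s - 35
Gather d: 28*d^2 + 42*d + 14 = 28*d^2 + 42*d + 14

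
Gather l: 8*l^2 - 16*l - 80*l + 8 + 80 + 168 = 8*l^2 - 96*l + 256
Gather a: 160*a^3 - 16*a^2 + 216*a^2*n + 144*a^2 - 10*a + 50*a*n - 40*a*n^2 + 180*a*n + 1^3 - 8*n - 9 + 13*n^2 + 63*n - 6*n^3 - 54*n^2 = 160*a^3 + a^2*(216*n + 128) + a*(-40*n^2 + 230*n - 10) - 6*n^3 - 41*n^2 + 55*n - 8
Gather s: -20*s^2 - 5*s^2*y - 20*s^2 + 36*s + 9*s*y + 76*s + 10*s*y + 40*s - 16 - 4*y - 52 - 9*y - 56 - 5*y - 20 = s^2*(-5*y - 40) + s*(19*y + 152) - 18*y - 144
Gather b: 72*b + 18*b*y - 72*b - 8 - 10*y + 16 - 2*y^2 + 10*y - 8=18*b*y - 2*y^2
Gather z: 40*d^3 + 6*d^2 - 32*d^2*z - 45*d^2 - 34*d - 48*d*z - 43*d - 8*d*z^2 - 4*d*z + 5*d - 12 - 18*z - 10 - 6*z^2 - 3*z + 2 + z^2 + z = 40*d^3 - 39*d^2 - 72*d + z^2*(-8*d - 5) + z*(-32*d^2 - 52*d - 20) - 20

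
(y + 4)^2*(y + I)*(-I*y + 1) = -I*y^4 + 2*y^3 - 8*I*y^3 + 16*y^2 - 15*I*y^2 + 32*y + 8*I*y + 16*I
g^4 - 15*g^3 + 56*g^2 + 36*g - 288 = (g - 8)*(g - 6)*(g - 3)*(g + 2)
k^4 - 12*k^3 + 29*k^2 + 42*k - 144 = (k - 8)*(k - 3)^2*(k + 2)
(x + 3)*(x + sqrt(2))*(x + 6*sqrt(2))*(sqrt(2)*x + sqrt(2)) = sqrt(2)*x^4 + 4*sqrt(2)*x^3 + 14*x^3 + 15*sqrt(2)*x^2 + 56*x^2 + 42*x + 48*sqrt(2)*x + 36*sqrt(2)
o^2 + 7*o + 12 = (o + 3)*(o + 4)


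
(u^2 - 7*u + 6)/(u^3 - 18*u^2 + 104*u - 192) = (u - 1)/(u^2 - 12*u + 32)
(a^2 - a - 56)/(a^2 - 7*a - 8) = (a + 7)/(a + 1)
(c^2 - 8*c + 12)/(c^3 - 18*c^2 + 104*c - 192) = (c - 2)/(c^2 - 12*c + 32)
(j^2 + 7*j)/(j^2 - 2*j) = (j + 7)/(j - 2)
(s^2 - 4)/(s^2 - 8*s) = (s^2 - 4)/(s*(s - 8))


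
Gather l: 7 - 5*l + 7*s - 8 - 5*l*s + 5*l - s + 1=-5*l*s + 6*s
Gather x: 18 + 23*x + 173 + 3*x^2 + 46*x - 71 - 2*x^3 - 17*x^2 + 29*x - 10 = -2*x^3 - 14*x^2 + 98*x + 110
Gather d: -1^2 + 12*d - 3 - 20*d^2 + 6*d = -20*d^2 + 18*d - 4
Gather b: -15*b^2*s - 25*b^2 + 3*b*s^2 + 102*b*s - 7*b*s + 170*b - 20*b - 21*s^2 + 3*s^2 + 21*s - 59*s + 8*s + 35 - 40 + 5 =b^2*(-15*s - 25) + b*(3*s^2 + 95*s + 150) - 18*s^2 - 30*s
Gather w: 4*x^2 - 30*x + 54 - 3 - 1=4*x^2 - 30*x + 50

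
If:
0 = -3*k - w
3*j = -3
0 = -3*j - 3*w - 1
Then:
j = -1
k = -2/9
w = 2/3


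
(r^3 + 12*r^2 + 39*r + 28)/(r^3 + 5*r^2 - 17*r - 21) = (r + 4)/(r - 3)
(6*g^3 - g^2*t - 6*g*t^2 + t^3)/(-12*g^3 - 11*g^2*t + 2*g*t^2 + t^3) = (6*g^2 - 7*g*t + t^2)/(-12*g^2 + g*t + t^2)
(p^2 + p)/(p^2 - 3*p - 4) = p/(p - 4)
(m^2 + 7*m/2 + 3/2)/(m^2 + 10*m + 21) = (m + 1/2)/(m + 7)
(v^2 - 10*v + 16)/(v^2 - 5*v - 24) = (v - 2)/(v + 3)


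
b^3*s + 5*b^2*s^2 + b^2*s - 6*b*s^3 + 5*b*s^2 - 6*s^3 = (b - s)*(b + 6*s)*(b*s + s)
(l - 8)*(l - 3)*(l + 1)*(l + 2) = l^4 - 8*l^3 - 7*l^2 + 50*l + 48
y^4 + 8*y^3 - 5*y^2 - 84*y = y*(y - 3)*(y + 4)*(y + 7)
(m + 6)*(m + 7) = m^2 + 13*m + 42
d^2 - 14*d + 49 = (d - 7)^2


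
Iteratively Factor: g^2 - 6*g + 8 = (g - 2)*(g - 4)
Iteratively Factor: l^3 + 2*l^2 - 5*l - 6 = (l - 2)*(l^2 + 4*l + 3) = (l - 2)*(l + 1)*(l + 3)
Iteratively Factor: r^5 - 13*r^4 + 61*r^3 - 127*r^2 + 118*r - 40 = (r - 2)*(r^4 - 11*r^3 + 39*r^2 - 49*r + 20) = (r - 2)*(r - 1)*(r^3 - 10*r^2 + 29*r - 20) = (r - 2)*(r - 1)^2*(r^2 - 9*r + 20) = (r - 5)*(r - 2)*(r - 1)^2*(r - 4)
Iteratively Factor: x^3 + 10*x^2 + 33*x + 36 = (x + 4)*(x^2 + 6*x + 9) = (x + 3)*(x + 4)*(x + 3)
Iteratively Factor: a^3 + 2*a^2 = (a)*(a^2 + 2*a) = a*(a + 2)*(a)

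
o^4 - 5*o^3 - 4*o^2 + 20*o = o*(o - 5)*(o - 2)*(o + 2)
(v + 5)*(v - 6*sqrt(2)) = v^2 - 6*sqrt(2)*v + 5*v - 30*sqrt(2)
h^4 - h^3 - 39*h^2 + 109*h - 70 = (h - 5)*(h - 2)*(h - 1)*(h + 7)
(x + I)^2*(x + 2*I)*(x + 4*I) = x^4 + 8*I*x^3 - 21*x^2 - 22*I*x + 8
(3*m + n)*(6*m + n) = 18*m^2 + 9*m*n + n^2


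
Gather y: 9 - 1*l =9 - l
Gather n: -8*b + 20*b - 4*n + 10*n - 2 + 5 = 12*b + 6*n + 3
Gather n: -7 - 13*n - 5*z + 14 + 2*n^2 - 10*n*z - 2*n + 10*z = 2*n^2 + n*(-10*z - 15) + 5*z + 7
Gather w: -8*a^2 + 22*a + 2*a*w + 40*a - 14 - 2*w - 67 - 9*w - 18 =-8*a^2 + 62*a + w*(2*a - 11) - 99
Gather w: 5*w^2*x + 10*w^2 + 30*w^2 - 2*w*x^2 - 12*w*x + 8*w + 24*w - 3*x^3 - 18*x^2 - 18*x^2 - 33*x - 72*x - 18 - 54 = w^2*(5*x + 40) + w*(-2*x^2 - 12*x + 32) - 3*x^3 - 36*x^2 - 105*x - 72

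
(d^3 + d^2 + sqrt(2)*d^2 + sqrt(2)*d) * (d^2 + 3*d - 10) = d^5 + sqrt(2)*d^4 + 4*d^4 - 7*d^3 + 4*sqrt(2)*d^3 - 10*d^2 - 7*sqrt(2)*d^2 - 10*sqrt(2)*d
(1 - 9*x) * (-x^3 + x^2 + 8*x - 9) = 9*x^4 - 10*x^3 - 71*x^2 + 89*x - 9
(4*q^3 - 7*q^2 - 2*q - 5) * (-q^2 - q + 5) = -4*q^5 + 3*q^4 + 29*q^3 - 28*q^2 - 5*q - 25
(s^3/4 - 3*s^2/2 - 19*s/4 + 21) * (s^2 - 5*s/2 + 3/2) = s^5/4 - 17*s^4/8 - 5*s^3/8 + 245*s^2/8 - 477*s/8 + 63/2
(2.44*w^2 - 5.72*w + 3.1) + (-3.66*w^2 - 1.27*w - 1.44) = -1.22*w^2 - 6.99*w + 1.66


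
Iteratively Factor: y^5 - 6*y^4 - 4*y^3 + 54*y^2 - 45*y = (y - 3)*(y^4 - 3*y^3 - 13*y^2 + 15*y) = (y - 3)*(y + 3)*(y^3 - 6*y^2 + 5*y) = y*(y - 3)*(y + 3)*(y^2 - 6*y + 5) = y*(y - 3)*(y - 1)*(y + 3)*(y - 5)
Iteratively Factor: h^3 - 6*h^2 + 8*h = (h - 2)*(h^2 - 4*h) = h*(h - 2)*(h - 4)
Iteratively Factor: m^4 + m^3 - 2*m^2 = (m + 2)*(m^3 - m^2) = m*(m + 2)*(m^2 - m) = m^2*(m + 2)*(m - 1)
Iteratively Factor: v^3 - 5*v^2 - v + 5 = (v + 1)*(v^2 - 6*v + 5) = (v - 5)*(v + 1)*(v - 1)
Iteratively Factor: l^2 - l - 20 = (l + 4)*(l - 5)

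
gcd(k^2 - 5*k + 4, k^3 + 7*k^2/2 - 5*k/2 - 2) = k - 1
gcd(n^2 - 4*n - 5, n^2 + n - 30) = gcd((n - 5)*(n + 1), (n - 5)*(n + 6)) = n - 5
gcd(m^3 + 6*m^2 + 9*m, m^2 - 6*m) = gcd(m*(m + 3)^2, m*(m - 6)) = m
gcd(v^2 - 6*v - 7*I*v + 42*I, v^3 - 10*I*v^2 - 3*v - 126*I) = v - 7*I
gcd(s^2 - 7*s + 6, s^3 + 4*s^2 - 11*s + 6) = s - 1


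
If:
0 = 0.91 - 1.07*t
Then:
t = 0.85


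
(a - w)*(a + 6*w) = a^2 + 5*a*w - 6*w^2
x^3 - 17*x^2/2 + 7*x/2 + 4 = (x - 8)*(x - 1)*(x + 1/2)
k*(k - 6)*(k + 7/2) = k^3 - 5*k^2/2 - 21*k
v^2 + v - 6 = (v - 2)*(v + 3)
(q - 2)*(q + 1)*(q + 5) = q^3 + 4*q^2 - 7*q - 10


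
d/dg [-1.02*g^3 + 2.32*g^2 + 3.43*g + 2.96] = -3.06*g^2 + 4.64*g + 3.43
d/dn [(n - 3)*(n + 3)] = 2*n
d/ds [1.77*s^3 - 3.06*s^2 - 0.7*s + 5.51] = 5.31*s^2 - 6.12*s - 0.7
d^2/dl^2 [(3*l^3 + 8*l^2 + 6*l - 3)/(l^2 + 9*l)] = 6*(59*l^3 - 3*l^2 - 27*l - 81)/(l^3*(l^3 + 27*l^2 + 243*l + 729))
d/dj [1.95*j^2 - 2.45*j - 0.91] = 3.9*j - 2.45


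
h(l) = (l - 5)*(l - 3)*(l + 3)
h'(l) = (l - 5)*(l - 3) + (l - 5)*(l + 3) + (l - 3)*(l + 3) = 3*l^2 - 10*l - 9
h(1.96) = 15.68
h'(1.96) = -17.08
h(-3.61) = -34.72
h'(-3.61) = 66.20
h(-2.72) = 12.36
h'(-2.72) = 40.40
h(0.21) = 42.90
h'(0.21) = -10.97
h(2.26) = 10.67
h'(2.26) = -16.28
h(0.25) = 42.45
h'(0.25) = -11.31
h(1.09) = 30.54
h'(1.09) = -16.34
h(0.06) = 44.44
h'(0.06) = -9.59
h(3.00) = 0.00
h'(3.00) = -12.00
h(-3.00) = 0.00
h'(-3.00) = 48.00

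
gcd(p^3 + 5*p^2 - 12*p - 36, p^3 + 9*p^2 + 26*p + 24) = p + 2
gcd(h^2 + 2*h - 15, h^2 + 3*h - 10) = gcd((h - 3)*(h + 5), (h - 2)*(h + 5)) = h + 5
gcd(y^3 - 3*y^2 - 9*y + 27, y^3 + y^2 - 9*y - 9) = y^2 - 9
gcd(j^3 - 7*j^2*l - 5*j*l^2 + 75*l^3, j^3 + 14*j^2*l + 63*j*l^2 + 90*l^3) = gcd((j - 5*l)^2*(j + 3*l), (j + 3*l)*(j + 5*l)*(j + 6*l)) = j + 3*l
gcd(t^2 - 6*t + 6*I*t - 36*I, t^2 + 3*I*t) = 1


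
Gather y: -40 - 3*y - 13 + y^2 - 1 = y^2 - 3*y - 54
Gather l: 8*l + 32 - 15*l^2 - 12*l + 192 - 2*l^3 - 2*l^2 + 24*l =-2*l^3 - 17*l^2 + 20*l + 224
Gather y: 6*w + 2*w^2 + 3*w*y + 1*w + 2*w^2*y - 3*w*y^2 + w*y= 2*w^2 - 3*w*y^2 + 7*w + y*(2*w^2 + 4*w)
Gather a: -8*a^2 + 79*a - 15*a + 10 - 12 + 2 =-8*a^2 + 64*a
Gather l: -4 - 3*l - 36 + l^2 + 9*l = l^2 + 6*l - 40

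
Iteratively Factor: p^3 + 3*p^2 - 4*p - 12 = (p + 2)*(p^2 + p - 6) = (p + 2)*(p + 3)*(p - 2)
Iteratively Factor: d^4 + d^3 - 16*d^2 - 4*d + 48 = (d - 3)*(d^3 + 4*d^2 - 4*d - 16) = (d - 3)*(d + 4)*(d^2 - 4) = (d - 3)*(d + 2)*(d + 4)*(d - 2)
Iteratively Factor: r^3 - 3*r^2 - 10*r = (r)*(r^2 - 3*r - 10) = r*(r - 5)*(r + 2)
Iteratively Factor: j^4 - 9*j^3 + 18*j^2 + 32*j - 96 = (j - 3)*(j^3 - 6*j^2 + 32) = (j - 4)*(j - 3)*(j^2 - 2*j - 8) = (j - 4)*(j - 3)*(j + 2)*(j - 4)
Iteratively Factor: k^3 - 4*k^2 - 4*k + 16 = (k - 4)*(k^2 - 4) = (k - 4)*(k + 2)*(k - 2)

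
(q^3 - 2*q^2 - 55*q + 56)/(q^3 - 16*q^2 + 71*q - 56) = (q + 7)/(q - 7)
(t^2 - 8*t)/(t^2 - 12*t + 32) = t/(t - 4)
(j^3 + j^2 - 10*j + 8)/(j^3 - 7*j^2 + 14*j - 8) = (j + 4)/(j - 4)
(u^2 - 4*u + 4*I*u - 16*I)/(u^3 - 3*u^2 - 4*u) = (u + 4*I)/(u*(u + 1))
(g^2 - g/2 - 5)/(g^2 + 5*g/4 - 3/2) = 2*(2*g - 5)/(4*g - 3)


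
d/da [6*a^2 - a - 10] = 12*a - 1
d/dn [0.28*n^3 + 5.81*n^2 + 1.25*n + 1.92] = 0.84*n^2 + 11.62*n + 1.25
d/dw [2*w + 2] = 2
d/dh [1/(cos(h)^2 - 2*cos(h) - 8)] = 2*(cos(h) - 1)*sin(h)/(sin(h)^2 + 2*cos(h) + 7)^2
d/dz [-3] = 0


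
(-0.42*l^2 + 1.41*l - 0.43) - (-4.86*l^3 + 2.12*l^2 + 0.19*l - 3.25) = 4.86*l^3 - 2.54*l^2 + 1.22*l + 2.82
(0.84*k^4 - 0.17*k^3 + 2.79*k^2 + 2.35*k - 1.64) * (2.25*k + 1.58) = 1.89*k^5 + 0.9447*k^4 + 6.0089*k^3 + 9.6957*k^2 + 0.0230000000000006*k - 2.5912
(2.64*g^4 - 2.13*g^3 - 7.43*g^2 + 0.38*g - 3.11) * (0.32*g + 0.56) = 0.8448*g^5 + 0.7968*g^4 - 3.5704*g^3 - 4.0392*g^2 - 0.7824*g - 1.7416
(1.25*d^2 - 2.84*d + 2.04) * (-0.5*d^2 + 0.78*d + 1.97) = -0.625*d^4 + 2.395*d^3 - 0.7727*d^2 - 4.0036*d + 4.0188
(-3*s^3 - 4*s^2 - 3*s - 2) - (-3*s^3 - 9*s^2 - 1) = 5*s^2 - 3*s - 1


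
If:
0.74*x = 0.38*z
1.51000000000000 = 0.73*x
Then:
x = 2.07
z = 4.03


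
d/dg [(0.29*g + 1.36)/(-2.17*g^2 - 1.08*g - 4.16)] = (0.6293*g^2 + 5.9024*g + 0.2624)/(4.7089*g^4 + 4.6872*g^3 + 19.2208*g^2 + 8.9856*g + 17.3056)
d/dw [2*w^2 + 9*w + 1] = 4*w + 9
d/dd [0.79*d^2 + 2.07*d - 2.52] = 1.58*d + 2.07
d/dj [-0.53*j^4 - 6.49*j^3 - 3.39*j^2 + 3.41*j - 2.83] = -2.12*j^3 - 19.47*j^2 - 6.78*j + 3.41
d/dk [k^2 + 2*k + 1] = 2*k + 2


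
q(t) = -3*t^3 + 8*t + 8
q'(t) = 8 - 9*t^2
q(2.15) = -4.62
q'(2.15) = -33.60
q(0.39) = 10.94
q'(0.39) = 6.63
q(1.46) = 10.34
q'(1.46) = -11.18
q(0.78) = 12.82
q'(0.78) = 2.52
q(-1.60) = 7.49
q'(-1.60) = -15.04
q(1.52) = 9.62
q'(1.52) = -12.79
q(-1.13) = 3.29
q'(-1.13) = -3.49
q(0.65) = 12.38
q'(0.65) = 4.20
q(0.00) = 8.00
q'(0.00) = 8.00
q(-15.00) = 10013.00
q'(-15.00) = -2017.00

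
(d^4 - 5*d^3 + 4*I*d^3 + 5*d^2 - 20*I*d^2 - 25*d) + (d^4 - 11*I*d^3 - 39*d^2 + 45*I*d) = 2*d^4 - 5*d^3 - 7*I*d^3 - 34*d^2 - 20*I*d^2 - 25*d + 45*I*d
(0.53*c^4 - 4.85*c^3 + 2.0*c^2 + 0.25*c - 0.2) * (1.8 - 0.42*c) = -0.2226*c^5 + 2.991*c^4 - 9.57*c^3 + 3.495*c^2 + 0.534*c - 0.36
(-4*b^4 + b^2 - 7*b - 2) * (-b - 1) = 4*b^5 + 4*b^4 - b^3 + 6*b^2 + 9*b + 2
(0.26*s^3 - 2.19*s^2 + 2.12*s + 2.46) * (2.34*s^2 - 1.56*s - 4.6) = 0.6084*s^5 - 5.5302*s^4 + 7.1812*s^3 + 12.5232*s^2 - 13.5896*s - 11.316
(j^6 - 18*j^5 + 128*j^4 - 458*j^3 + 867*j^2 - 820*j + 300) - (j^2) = j^6 - 18*j^5 + 128*j^4 - 458*j^3 + 866*j^2 - 820*j + 300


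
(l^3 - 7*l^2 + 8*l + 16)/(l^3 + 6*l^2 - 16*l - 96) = (l^2 - 3*l - 4)/(l^2 + 10*l + 24)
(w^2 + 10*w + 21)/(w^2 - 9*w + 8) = (w^2 + 10*w + 21)/(w^2 - 9*w + 8)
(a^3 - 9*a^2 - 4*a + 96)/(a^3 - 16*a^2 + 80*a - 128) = (a + 3)/(a - 4)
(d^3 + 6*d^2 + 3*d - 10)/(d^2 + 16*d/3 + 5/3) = 3*(d^2 + d - 2)/(3*d + 1)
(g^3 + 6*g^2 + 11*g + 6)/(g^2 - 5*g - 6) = (g^2 + 5*g + 6)/(g - 6)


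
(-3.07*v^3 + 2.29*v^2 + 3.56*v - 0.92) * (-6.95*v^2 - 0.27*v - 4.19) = 21.3365*v^5 - 15.0866*v^4 - 12.497*v^3 - 4.1623*v^2 - 14.668*v + 3.8548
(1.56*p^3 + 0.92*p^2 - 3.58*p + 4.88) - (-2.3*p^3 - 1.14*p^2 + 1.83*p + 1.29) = 3.86*p^3 + 2.06*p^2 - 5.41*p + 3.59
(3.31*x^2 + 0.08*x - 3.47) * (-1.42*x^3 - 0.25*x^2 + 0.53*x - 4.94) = -4.7002*x^5 - 0.9411*x^4 + 6.6617*x^3 - 15.4415*x^2 - 2.2343*x + 17.1418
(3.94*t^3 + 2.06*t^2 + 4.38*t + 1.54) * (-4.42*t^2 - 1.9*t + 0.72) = -17.4148*t^5 - 16.5912*t^4 - 20.4368*t^3 - 13.6456*t^2 + 0.2276*t + 1.1088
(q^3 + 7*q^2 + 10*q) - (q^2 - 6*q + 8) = q^3 + 6*q^2 + 16*q - 8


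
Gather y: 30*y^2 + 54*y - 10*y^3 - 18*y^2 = -10*y^3 + 12*y^2 + 54*y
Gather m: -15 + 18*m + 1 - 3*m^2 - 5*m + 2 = -3*m^2 + 13*m - 12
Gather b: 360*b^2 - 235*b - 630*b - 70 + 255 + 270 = 360*b^2 - 865*b + 455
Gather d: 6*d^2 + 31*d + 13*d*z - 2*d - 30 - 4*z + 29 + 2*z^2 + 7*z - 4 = 6*d^2 + d*(13*z + 29) + 2*z^2 + 3*z - 5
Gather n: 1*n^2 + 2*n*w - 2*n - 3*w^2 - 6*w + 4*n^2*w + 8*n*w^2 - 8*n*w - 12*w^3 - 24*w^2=n^2*(4*w + 1) + n*(8*w^2 - 6*w - 2) - 12*w^3 - 27*w^2 - 6*w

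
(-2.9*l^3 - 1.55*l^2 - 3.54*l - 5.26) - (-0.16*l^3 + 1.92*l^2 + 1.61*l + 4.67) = -2.74*l^3 - 3.47*l^2 - 5.15*l - 9.93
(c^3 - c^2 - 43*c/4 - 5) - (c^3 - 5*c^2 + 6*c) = 4*c^2 - 67*c/4 - 5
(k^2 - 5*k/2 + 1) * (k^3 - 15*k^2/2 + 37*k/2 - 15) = k^5 - 10*k^4 + 153*k^3/4 - 275*k^2/4 + 56*k - 15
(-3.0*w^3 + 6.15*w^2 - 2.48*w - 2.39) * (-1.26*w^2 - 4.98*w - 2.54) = 3.78*w^5 + 7.191*w^4 - 19.8822*w^3 - 0.2592*w^2 + 18.2014*w + 6.0706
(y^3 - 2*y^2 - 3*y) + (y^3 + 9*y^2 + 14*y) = 2*y^3 + 7*y^2 + 11*y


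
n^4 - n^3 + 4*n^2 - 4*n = n*(n - 1)*(n - 2*I)*(n + 2*I)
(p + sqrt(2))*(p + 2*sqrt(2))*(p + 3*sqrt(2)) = p^3 + 6*sqrt(2)*p^2 + 22*p + 12*sqrt(2)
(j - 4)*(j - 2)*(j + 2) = j^3 - 4*j^2 - 4*j + 16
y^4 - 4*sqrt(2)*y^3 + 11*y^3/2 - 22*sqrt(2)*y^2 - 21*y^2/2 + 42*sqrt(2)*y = y*(y - 3/2)*(y + 7)*(y - 4*sqrt(2))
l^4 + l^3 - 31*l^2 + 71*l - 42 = (l - 3)*(l - 2)*(l - 1)*(l + 7)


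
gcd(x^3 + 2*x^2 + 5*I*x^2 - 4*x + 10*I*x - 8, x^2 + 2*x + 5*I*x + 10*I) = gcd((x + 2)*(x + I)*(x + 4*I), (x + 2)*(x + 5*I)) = x + 2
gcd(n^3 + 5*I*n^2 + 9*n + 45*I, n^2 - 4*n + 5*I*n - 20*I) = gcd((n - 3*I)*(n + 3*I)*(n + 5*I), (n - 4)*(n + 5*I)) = n + 5*I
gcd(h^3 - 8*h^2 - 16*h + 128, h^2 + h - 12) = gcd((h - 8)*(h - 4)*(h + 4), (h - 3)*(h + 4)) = h + 4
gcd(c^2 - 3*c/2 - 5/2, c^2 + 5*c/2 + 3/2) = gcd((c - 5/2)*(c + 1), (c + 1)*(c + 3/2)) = c + 1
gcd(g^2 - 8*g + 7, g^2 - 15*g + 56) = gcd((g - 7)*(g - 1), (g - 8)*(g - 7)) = g - 7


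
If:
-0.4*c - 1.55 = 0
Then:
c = -3.88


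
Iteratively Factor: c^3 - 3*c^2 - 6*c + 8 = (c - 4)*(c^2 + c - 2) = (c - 4)*(c + 2)*(c - 1)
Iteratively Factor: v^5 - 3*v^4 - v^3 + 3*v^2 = (v)*(v^4 - 3*v^3 - v^2 + 3*v) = v*(v - 1)*(v^3 - 2*v^2 - 3*v) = v*(v - 1)*(v + 1)*(v^2 - 3*v) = v^2*(v - 1)*(v + 1)*(v - 3)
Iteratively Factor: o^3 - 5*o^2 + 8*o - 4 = (o - 2)*(o^2 - 3*o + 2) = (o - 2)*(o - 1)*(o - 2)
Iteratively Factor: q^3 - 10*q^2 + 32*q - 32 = (q - 2)*(q^2 - 8*q + 16) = (q - 4)*(q - 2)*(q - 4)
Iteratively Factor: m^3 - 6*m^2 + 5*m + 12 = (m - 4)*(m^2 - 2*m - 3) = (m - 4)*(m + 1)*(m - 3)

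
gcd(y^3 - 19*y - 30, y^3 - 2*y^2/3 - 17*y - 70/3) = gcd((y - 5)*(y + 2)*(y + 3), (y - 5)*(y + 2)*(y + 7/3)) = y^2 - 3*y - 10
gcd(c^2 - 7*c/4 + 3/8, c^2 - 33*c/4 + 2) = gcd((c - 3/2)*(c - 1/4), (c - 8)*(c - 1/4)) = c - 1/4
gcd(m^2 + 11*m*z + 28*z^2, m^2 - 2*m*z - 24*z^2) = m + 4*z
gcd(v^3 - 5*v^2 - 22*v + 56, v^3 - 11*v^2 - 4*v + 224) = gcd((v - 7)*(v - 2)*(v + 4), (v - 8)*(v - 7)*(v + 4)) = v^2 - 3*v - 28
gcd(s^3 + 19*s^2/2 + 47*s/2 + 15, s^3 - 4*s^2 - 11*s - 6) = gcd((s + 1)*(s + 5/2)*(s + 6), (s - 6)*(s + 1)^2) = s + 1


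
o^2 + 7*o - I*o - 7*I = (o + 7)*(o - I)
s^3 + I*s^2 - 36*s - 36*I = (s - 6)*(s + 6)*(s + I)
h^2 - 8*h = h*(h - 8)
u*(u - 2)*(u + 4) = u^3 + 2*u^2 - 8*u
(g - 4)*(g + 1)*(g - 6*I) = g^3 - 3*g^2 - 6*I*g^2 - 4*g + 18*I*g + 24*I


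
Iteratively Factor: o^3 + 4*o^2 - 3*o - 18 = (o + 3)*(o^2 + o - 6) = (o - 2)*(o + 3)*(o + 3)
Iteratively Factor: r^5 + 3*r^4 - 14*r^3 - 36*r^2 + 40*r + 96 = (r + 4)*(r^4 - r^3 - 10*r^2 + 4*r + 24) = (r + 2)*(r + 4)*(r^3 - 3*r^2 - 4*r + 12) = (r - 2)*(r + 2)*(r + 4)*(r^2 - r - 6) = (r - 3)*(r - 2)*(r + 2)*(r + 4)*(r + 2)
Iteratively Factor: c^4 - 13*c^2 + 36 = (c + 2)*(c^3 - 2*c^2 - 9*c + 18) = (c - 3)*(c + 2)*(c^2 + c - 6) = (c - 3)*(c - 2)*(c + 2)*(c + 3)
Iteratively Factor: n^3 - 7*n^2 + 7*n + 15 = (n - 5)*(n^2 - 2*n - 3) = (n - 5)*(n + 1)*(n - 3)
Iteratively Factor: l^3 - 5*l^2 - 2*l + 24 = (l + 2)*(l^2 - 7*l + 12) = (l - 4)*(l + 2)*(l - 3)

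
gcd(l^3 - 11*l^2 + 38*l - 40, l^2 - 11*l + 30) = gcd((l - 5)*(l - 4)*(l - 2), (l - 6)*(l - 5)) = l - 5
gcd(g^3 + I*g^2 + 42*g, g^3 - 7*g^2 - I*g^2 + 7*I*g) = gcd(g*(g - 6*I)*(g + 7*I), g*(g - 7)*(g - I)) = g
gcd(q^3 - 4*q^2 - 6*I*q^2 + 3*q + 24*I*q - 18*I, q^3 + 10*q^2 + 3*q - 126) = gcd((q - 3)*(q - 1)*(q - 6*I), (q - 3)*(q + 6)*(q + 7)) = q - 3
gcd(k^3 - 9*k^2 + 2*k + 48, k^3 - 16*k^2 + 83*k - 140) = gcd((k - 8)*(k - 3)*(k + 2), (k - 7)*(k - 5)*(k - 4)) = 1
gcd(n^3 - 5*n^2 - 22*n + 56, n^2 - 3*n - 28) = n^2 - 3*n - 28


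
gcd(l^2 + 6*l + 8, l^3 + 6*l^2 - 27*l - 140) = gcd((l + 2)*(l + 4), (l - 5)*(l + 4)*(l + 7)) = l + 4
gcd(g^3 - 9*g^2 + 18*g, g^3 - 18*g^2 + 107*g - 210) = g - 6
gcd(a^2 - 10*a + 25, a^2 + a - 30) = a - 5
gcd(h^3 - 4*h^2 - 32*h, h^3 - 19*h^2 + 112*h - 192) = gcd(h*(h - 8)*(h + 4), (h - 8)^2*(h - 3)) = h - 8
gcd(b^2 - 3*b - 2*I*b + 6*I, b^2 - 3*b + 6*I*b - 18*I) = b - 3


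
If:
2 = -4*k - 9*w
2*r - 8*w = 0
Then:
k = -9*w/4 - 1/2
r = 4*w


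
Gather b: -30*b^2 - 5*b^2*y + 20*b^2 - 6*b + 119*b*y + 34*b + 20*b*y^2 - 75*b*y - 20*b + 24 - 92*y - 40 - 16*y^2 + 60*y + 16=b^2*(-5*y - 10) + b*(20*y^2 + 44*y + 8) - 16*y^2 - 32*y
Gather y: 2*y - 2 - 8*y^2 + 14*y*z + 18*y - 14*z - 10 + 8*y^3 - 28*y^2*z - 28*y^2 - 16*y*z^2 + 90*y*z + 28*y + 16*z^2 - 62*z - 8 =8*y^3 + y^2*(-28*z - 36) + y*(-16*z^2 + 104*z + 48) + 16*z^2 - 76*z - 20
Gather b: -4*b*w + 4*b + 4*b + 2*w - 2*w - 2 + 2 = b*(8 - 4*w)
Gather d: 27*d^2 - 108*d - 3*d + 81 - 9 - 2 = 27*d^2 - 111*d + 70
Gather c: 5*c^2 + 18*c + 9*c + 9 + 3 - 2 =5*c^2 + 27*c + 10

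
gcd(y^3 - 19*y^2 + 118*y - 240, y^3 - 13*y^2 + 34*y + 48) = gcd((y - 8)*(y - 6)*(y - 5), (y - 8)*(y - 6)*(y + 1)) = y^2 - 14*y + 48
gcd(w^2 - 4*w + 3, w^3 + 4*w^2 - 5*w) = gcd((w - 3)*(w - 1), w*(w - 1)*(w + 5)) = w - 1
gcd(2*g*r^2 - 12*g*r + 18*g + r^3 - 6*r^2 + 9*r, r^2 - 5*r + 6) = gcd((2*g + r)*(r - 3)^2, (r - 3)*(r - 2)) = r - 3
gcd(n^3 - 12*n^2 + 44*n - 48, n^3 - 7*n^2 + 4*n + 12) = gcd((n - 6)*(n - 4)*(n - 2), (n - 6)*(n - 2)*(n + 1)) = n^2 - 8*n + 12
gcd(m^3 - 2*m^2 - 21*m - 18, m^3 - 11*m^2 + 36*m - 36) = m - 6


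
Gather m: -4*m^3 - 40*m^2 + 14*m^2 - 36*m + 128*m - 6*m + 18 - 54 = -4*m^3 - 26*m^2 + 86*m - 36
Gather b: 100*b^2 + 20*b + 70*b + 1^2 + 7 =100*b^2 + 90*b + 8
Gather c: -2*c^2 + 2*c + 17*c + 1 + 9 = -2*c^2 + 19*c + 10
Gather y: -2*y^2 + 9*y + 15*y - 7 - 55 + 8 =-2*y^2 + 24*y - 54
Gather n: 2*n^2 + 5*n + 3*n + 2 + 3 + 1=2*n^2 + 8*n + 6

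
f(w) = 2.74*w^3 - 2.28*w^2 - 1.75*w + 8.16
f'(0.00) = -1.75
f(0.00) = 8.16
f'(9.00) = 623.03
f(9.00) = 1805.19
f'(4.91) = 174.03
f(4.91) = 268.94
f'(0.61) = -1.47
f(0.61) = 6.87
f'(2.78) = 49.10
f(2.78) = 44.54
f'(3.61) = 88.91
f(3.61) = 101.04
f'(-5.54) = 275.80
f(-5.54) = -518.01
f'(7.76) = 457.85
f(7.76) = 1137.65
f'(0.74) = -0.62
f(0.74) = 6.73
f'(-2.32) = 53.07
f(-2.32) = -34.27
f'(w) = 8.22*w^2 - 4.56*w - 1.75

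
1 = 1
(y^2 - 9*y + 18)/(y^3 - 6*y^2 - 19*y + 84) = (y - 6)/(y^2 - 3*y - 28)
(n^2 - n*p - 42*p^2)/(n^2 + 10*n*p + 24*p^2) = (n - 7*p)/(n + 4*p)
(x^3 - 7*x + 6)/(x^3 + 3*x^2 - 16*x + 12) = (x + 3)/(x + 6)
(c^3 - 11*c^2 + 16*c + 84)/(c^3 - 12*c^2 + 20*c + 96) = (c - 7)/(c - 8)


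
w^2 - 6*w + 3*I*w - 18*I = (w - 6)*(w + 3*I)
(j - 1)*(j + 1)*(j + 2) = j^3 + 2*j^2 - j - 2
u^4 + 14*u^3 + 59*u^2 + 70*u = u*(u + 2)*(u + 5)*(u + 7)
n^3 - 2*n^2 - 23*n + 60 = (n - 4)*(n - 3)*(n + 5)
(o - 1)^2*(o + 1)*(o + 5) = o^4 + 4*o^3 - 6*o^2 - 4*o + 5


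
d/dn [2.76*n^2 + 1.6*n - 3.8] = 5.52*n + 1.6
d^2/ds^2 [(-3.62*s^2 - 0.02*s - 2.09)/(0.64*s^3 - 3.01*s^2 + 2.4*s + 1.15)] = (-2.965504*s^6 - 0.0491520000000207*s^5 + 23.32032*s^4 + 49.1165719999999*s^3 - 207.882234*s^2 + 99.40302*s - 48.01037)/(0.262144*s^9 - 3.698688*s^8 + 20.344512*s^7 - 53.597941*s^6 + 62.99976*s^5 - 10.157055*s^4 - 33.4824*s^3 + 7.929825*s^2 + 9.522*s + 1.520875)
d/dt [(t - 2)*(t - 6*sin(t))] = t + (2 - t)*(6*cos(t) - 1) - 6*sin(t)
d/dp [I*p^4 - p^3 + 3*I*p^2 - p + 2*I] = 4*I*p^3 - 3*p^2 + 6*I*p - 1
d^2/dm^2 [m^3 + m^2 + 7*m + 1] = 6*m + 2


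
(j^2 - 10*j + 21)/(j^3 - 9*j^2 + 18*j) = (j - 7)/(j*(j - 6))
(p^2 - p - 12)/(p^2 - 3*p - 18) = (p - 4)/(p - 6)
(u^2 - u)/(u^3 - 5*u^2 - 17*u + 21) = u/(u^2 - 4*u - 21)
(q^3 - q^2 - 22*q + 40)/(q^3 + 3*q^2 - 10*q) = (q - 4)/q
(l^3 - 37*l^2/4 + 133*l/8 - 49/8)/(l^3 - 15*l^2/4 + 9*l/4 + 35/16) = 2*(2*l^2 - 15*l + 7)/(4*l^2 - 8*l - 5)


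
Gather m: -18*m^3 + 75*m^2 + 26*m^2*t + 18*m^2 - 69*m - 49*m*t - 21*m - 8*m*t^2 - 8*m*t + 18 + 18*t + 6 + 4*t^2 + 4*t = -18*m^3 + m^2*(26*t + 93) + m*(-8*t^2 - 57*t - 90) + 4*t^2 + 22*t + 24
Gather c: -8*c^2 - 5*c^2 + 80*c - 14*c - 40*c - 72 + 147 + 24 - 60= -13*c^2 + 26*c + 39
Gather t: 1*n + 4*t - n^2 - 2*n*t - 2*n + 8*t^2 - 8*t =-n^2 - n + 8*t^2 + t*(-2*n - 4)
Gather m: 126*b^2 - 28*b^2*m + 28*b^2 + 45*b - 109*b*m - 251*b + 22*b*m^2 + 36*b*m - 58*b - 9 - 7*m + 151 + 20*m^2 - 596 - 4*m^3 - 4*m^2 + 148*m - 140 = 154*b^2 - 264*b - 4*m^3 + m^2*(22*b + 16) + m*(-28*b^2 - 73*b + 141) - 594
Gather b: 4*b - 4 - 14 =4*b - 18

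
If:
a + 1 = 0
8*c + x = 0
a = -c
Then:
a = -1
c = 1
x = -8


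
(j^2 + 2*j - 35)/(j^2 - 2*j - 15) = (j + 7)/(j + 3)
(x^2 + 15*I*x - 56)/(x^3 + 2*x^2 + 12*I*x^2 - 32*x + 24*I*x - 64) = (x + 7*I)/(x^2 + x*(2 + 4*I) + 8*I)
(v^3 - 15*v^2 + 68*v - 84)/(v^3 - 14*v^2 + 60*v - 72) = (v - 7)/(v - 6)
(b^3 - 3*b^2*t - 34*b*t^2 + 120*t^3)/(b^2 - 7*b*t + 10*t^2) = (-b^2 - 2*b*t + 24*t^2)/(-b + 2*t)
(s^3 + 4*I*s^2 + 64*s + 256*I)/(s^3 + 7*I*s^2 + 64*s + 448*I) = (s + 4*I)/(s + 7*I)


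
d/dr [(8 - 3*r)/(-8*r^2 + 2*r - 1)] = (-24*r^2 + 128*r - 13)/(64*r^4 - 32*r^3 + 20*r^2 - 4*r + 1)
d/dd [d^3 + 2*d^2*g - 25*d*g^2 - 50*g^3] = 3*d^2 + 4*d*g - 25*g^2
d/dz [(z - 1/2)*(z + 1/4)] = 2*z - 1/4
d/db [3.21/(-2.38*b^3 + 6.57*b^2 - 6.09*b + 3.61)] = (22.9194*b^2 - 42.1794*b + 19.5489)/(2.38*b^3 - 6.57*b^2 + 6.09*b - 3.61)^2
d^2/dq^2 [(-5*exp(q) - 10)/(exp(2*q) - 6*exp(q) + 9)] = 5*(-exp(2*q) - 20*exp(q) - 21)*exp(q)/(exp(4*q) - 12*exp(3*q) + 54*exp(2*q) - 108*exp(q) + 81)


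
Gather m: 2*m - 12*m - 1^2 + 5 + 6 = 10 - 10*m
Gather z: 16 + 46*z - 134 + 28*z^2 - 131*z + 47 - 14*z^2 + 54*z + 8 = 14*z^2 - 31*z - 63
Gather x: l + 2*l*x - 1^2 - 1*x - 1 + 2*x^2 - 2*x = l + 2*x^2 + x*(2*l - 3) - 2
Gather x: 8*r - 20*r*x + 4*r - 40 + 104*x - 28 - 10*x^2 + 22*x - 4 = 12*r - 10*x^2 + x*(126 - 20*r) - 72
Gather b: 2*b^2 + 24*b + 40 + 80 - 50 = 2*b^2 + 24*b + 70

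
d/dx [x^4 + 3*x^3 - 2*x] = 4*x^3 + 9*x^2 - 2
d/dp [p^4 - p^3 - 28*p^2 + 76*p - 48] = 4*p^3 - 3*p^2 - 56*p + 76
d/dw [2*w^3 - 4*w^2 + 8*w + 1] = 6*w^2 - 8*w + 8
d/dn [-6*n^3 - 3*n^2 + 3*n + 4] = -18*n^2 - 6*n + 3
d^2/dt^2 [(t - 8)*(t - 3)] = 2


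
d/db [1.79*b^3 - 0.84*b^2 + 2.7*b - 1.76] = 5.37*b^2 - 1.68*b + 2.7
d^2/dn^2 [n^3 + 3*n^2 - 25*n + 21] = 6*n + 6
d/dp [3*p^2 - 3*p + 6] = 6*p - 3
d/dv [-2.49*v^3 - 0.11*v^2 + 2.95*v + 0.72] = -7.47*v^2 - 0.22*v + 2.95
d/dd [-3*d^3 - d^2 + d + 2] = -9*d^2 - 2*d + 1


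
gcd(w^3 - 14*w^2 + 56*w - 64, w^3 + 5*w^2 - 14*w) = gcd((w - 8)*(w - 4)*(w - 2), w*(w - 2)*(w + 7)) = w - 2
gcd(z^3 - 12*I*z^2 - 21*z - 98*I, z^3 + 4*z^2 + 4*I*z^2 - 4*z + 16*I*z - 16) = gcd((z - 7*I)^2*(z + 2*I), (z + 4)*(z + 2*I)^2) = z + 2*I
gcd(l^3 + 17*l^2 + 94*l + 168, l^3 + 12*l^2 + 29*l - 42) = l^2 + 13*l + 42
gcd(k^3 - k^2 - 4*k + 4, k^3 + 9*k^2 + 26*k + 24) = k + 2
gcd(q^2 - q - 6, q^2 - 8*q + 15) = q - 3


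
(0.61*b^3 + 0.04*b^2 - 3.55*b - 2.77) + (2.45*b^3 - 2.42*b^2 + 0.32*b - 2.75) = 3.06*b^3 - 2.38*b^2 - 3.23*b - 5.52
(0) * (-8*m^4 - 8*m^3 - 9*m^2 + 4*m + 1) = 0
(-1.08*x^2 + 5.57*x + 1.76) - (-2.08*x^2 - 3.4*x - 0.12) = 1.0*x^2 + 8.97*x + 1.88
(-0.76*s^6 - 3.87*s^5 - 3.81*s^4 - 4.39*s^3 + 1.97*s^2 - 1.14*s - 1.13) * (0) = 0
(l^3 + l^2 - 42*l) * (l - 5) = l^4 - 4*l^3 - 47*l^2 + 210*l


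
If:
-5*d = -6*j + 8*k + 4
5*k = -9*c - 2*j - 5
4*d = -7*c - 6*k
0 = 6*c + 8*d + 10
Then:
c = -383/95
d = 337/190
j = 2599/380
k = 669/190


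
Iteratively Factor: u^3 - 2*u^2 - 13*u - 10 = (u - 5)*(u^2 + 3*u + 2) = (u - 5)*(u + 2)*(u + 1)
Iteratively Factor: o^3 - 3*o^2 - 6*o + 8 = (o - 4)*(o^2 + o - 2) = (o - 4)*(o + 2)*(o - 1)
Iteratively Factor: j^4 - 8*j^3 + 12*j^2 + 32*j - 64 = (j - 4)*(j^3 - 4*j^2 - 4*j + 16) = (j - 4)*(j - 2)*(j^2 - 2*j - 8) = (j - 4)*(j - 2)*(j + 2)*(j - 4)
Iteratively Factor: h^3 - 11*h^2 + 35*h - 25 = (h - 1)*(h^2 - 10*h + 25) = (h - 5)*(h - 1)*(h - 5)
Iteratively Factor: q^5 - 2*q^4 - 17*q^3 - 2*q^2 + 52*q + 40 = (q + 2)*(q^4 - 4*q^3 - 9*q^2 + 16*q + 20) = (q + 2)^2*(q^3 - 6*q^2 + 3*q + 10) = (q - 5)*(q + 2)^2*(q^2 - q - 2) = (q - 5)*(q - 2)*(q + 2)^2*(q + 1)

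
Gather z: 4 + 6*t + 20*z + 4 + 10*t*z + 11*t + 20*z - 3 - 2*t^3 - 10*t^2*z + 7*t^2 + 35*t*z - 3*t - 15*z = -2*t^3 + 7*t^2 + 14*t + z*(-10*t^2 + 45*t + 25) + 5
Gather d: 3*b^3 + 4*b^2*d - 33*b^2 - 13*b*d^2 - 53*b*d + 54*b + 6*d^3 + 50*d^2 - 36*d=3*b^3 - 33*b^2 + 54*b + 6*d^3 + d^2*(50 - 13*b) + d*(4*b^2 - 53*b - 36)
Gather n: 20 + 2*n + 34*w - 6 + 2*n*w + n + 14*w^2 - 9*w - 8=n*(2*w + 3) + 14*w^2 + 25*w + 6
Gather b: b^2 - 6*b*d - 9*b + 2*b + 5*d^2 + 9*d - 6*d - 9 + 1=b^2 + b*(-6*d - 7) + 5*d^2 + 3*d - 8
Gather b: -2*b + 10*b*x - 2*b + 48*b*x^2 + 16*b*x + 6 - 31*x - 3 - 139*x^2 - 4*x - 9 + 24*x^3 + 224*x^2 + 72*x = b*(48*x^2 + 26*x - 4) + 24*x^3 + 85*x^2 + 37*x - 6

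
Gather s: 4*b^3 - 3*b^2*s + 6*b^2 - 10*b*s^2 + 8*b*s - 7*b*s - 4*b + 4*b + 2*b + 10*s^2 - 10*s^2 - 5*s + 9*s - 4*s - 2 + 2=4*b^3 + 6*b^2 - 10*b*s^2 + 2*b + s*(-3*b^2 + b)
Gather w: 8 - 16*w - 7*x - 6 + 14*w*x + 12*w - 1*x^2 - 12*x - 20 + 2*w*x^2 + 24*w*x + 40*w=w*(2*x^2 + 38*x + 36) - x^2 - 19*x - 18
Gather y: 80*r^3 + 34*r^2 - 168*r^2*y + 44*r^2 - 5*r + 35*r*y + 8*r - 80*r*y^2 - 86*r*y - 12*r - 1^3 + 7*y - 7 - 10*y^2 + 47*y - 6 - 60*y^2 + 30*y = 80*r^3 + 78*r^2 - 9*r + y^2*(-80*r - 70) + y*(-168*r^2 - 51*r + 84) - 14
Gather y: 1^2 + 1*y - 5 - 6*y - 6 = -5*y - 10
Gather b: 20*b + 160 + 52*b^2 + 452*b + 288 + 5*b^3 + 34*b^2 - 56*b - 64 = 5*b^3 + 86*b^2 + 416*b + 384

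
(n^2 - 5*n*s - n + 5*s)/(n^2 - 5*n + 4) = (n - 5*s)/(n - 4)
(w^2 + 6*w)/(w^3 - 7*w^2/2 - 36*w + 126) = 2*w/(2*w^2 - 19*w + 42)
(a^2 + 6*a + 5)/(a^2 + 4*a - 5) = (a + 1)/(a - 1)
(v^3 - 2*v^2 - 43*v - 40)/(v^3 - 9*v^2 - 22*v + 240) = (v + 1)/(v - 6)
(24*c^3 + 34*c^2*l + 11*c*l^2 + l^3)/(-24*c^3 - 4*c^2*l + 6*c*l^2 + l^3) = (-4*c^2 - 5*c*l - l^2)/(4*c^2 - l^2)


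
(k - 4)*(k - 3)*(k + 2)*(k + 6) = k^4 + k^3 - 32*k^2 + 12*k + 144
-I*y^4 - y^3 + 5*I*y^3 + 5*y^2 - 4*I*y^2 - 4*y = y*(y - 4)*(y - I)*(-I*y + I)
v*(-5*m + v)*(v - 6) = -5*m*v^2 + 30*m*v + v^3 - 6*v^2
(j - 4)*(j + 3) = j^2 - j - 12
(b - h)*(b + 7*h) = b^2 + 6*b*h - 7*h^2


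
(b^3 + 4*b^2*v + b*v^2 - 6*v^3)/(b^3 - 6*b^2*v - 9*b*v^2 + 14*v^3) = (-b - 3*v)/(-b + 7*v)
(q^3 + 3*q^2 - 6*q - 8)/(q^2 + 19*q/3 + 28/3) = 3*(q^2 - q - 2)/(3*q + 7)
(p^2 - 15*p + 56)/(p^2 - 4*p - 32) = (p - 7)/(p + 4)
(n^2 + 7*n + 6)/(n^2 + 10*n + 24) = (n + 1)/(n + 4)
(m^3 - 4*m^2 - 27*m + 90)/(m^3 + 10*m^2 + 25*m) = (m^2 - 9*m + 18)/(m*(m + 5))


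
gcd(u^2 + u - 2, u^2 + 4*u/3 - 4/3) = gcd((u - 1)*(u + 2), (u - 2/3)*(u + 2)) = u + 2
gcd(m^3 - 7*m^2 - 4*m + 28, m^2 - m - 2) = m - 2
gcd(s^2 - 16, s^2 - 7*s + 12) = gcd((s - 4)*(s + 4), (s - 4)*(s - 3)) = s - 4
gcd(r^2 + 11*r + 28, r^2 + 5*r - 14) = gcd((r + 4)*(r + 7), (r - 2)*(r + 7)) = r + 7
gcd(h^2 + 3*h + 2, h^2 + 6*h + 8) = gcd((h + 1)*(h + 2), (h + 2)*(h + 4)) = h + 2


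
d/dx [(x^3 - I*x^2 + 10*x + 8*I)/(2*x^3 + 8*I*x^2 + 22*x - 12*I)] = (5*I*x^3 - 3*x^2 - 96*I*x + 148)/(2*(x^5 + 9*I*x^4 - 3*x^3 + 73*I*x^2 + 96*x - 36*I))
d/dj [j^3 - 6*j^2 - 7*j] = 3*j^2 - 12*j - 7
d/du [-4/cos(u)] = -4*sin(u)/cos(u)^2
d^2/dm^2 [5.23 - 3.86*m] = 0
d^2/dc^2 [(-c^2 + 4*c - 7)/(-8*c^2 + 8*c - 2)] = 3*(23 - 4*c)/(16*c^4 - 32*c^3 + 24*c^2 - 8*c + 1)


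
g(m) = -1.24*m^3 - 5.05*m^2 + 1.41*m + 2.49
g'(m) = -3.72*m^2 - 10.1*m + 1.41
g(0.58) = 1.37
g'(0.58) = -5.70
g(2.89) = -65.54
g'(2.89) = -58.85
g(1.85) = -20.04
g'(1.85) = -30.01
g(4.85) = -250.92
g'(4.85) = -135.08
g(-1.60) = -7.61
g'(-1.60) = 8.05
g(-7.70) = 258.32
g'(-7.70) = -141.38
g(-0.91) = -2.04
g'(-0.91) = 7.52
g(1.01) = -2.51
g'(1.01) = -12.59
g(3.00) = -72.21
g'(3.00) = -62.37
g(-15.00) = 3030.09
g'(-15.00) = -684.09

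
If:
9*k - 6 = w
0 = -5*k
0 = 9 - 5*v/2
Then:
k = 0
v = 18/5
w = -6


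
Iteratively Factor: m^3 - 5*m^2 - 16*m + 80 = (m + 4)*(m^2 - 9*m + 20) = (m - 5)*(m + 4)*(m - 4)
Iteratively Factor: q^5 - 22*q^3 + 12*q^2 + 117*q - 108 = (q + 4)*(q^4 - 4*q^3 - 6*q^2 + 36*q - 27) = (q - 1)*(q + 4)*(q^3 - 3*q^2 - 9*q + 27) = (q - 3)*(q - 1)*(q + 4)*(q^2 - 9) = (q - 3)*(q - 1)*(q + 3)*(q + 4)*(q - 3)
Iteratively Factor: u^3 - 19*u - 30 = (u + 2)*(u^2 - 2*u - 15) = (u + 2)*(u + 3)*(u - 5)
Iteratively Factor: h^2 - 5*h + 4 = (h - 4)*(h - 1)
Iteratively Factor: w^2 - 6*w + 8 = (w - 2)*(w - 4)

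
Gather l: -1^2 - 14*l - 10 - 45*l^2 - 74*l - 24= -45*l^2 - 88*l - 35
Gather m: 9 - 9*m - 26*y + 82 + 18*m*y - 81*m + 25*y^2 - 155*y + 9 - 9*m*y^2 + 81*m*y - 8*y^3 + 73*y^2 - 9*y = m*(-9*y^2 + 99*y - 90) - 8*y^3 + 98*y^2 - 190*y + 100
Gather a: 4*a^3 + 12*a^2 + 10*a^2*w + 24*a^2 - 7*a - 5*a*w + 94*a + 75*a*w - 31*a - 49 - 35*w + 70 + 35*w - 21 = 4*a^3 + a^2*(10*w + 36) + a*(70*w + 56)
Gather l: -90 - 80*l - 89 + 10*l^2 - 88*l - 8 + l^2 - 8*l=11*l^2 - 176*l - 187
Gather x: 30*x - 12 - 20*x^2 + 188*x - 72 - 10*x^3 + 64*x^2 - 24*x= -10*x^3 + 44*x^2 + 194*x - 84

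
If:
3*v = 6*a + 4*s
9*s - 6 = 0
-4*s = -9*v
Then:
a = -8/27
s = 2/3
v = 8/27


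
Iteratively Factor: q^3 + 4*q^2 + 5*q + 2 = (q + 2)*(q^2 + 2*q + 1) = (q + 1)*(q + 2)*(q + 1)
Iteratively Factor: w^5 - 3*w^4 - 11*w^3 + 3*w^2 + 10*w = (w + 1)*(w^4 - 4*w^3 - 7*w^2 + 10*w) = (w + 1)*(w + 2)*(w^3 - 6*w^2 + 5*w) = (w - 1)*(w + 1)*(w + 2)*(w^2 - 5*w) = (w - 5)*(w - 1)*(w + 1)*(w + 2)*(w)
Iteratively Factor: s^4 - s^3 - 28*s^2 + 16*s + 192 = (s - 4)*(s^3 + 3*s^2 - 16*s - 48) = (s - 4)*(s + 3)*(s^2 - 16) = (s - 4)^2*(s + 3)*(s + 4)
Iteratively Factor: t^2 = (t)*(t)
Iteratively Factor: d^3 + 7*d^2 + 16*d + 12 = (d + 3)*(d^2 + 4*d + 4) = (d + 2)*(d + 3)*(d + 2)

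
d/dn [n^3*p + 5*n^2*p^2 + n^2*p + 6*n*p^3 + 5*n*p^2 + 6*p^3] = p*(3*n^2 + 10*n*p + 2*n + 6*p^2 + 5*p)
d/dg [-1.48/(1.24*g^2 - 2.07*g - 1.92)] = (3.6704*g - 3.0636)/(-1.24*g^2 + 2.07*g + 1.92)^2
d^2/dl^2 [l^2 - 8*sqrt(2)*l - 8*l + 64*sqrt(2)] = 2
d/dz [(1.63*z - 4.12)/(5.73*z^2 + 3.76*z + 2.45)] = (-9.3399*z^2 + 47.2152*z + 19.4847)/(32.8329*z^4 + 43.0896*z^3 + 42.2146*z^2 + 18.424*z + 6.0025)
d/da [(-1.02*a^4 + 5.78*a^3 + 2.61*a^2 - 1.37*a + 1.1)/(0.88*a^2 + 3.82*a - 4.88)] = (-1.7952*a^5 - 6.6028*a^4 + 64.0696*a^3 - 73.4434*a^2 - 27.4096*a + 2.4836)/(0.7744*a^4 + 6.7232*a^3 + 6.0036*a^2 - 37.2832*a + 23.8144)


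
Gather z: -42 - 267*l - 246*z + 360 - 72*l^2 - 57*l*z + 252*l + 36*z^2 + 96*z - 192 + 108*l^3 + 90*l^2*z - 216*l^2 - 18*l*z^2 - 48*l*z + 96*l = 108*l^3 - 288*l^2 + 81*l + z^2*(36 - 18*l) + z*(90*l^2 - 105*l - 150) + 126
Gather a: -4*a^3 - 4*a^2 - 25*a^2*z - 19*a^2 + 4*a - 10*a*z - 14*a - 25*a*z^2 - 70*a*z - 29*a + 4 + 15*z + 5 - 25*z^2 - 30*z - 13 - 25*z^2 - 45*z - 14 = -4*a^3 + a^2*(-25*z - 23) + a*(-25*z^2 - 80*z - 39) - 50*z^2 - 60*z - 18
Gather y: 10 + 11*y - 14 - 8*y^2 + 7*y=-8*y^2 + 18*y - 4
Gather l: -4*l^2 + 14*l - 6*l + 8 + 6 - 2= -4*l^2 + 8*l + 12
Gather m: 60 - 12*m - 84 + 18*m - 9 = 6*m - 33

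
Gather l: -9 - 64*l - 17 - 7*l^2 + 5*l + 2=-7*l^2 - 59*l - 24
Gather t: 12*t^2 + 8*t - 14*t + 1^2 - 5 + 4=12*t^2 - 6*t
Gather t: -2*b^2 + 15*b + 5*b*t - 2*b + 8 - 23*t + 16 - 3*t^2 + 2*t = -2*b^2 + 13*b - 3*t^2 + t*(5*b - 21) + 24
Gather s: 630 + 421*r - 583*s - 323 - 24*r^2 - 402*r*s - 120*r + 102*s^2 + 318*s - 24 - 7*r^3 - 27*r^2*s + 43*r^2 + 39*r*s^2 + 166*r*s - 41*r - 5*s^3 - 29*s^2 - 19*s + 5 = -7*r^3 + 19*r^2 + 260*r - 5*s^3 + s^2*(39*r + 73) + s*(-27*r^2 - 236*r - 284) + 288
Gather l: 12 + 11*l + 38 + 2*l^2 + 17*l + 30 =2*l^2 + 28*l + 80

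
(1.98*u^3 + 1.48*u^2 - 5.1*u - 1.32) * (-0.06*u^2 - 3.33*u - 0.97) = -0.1188*u^5 - 6.6822*u^4 - 6.543*u^3 + 15.6266*u^2 + 9.3426*u + 1.2804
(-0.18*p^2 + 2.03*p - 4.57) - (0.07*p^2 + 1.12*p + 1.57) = -0.25*p^2 + 0.91*p - 6.14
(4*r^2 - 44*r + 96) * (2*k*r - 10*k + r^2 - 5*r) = 8*k*r^3 - 128*k*r^2 + 632*k*r - 960*k + 4*r^4 - 64*r^3 + 316*r^2 - 480*r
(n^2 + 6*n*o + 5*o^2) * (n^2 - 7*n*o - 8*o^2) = n^4 - n^3*o - 45*n^2*o^2 - 83*n*o^3 - 40*o^4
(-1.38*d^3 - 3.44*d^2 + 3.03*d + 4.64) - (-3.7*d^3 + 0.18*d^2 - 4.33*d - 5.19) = 2.32*d^3 - 3.62*d^2 + 7.36*d + 9.83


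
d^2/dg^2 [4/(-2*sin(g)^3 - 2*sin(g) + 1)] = 8*(18*sin(g)^6 - 20*sin(g)^4 + 9*sin(g)^3 - 10*sin(g)^2 - 5*sin(g) - 4)/(2*sin(g)^3 + 2*sin(g) - 1)^3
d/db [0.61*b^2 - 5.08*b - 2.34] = 1.22*b - 5.08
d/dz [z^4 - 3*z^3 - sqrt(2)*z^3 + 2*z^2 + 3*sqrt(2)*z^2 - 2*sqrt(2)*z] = 4*z^3 - 9*z^2 - 3*sqrt(2)*z^2 + 4*z + 6*sqrt(2)*z - 2*sqrt(2)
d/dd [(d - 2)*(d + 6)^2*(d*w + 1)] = (d + 6)*(w*(d - 2)*(d + 6) + 2*(d - 2)*(d*w + 1) + (d + 6)*(d*w + 1))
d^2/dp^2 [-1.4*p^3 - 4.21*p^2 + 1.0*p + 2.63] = -8.4*p - 8.42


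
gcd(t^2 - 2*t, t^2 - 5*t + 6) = t - 2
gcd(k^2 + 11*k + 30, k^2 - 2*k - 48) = k + 6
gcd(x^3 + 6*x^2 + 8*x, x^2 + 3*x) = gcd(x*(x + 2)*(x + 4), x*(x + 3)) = x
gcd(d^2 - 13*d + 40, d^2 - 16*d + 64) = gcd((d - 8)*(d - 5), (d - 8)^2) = d - 8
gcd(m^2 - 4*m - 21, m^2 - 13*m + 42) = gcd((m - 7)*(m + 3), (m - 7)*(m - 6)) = m - 7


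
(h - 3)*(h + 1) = h^2 - 2*h - 3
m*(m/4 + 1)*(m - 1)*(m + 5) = m^4/4 + 2*m^3 + 11*m^2/4 - 5*m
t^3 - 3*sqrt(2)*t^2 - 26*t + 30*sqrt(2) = (t - 5*sqrt(2))*(t - sqrt(2))*(t + 3*sqrt(2))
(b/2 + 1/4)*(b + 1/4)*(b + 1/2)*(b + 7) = b^4/2 + 33*b^3/8 + 37*b^2/8 + 57*b/32 + 7/32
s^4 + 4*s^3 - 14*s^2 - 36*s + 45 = (s - 3)*(s - 1)*(s + 3)*(s + 5)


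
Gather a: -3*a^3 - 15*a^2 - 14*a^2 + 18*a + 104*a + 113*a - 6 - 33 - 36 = -3*a^3 - 29*a^2 + 235*a - 75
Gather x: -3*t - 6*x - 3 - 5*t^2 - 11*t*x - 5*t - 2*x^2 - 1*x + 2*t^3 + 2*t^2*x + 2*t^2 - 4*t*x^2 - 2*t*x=2*t^3 - 3*t^2 - 8*t + x^2*(-4*t - 2) + x*(2*t^2 - 13*t - 7) - 3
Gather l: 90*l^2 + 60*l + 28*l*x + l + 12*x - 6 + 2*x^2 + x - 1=90*l^2 + l*(28*x + 61) + 2*x^2 + 13*x - 7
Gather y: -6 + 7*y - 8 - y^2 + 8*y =-y^2 + 15*y - 14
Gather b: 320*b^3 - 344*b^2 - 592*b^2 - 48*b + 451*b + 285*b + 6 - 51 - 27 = 320*b^3 - 936*b^2 + 688*b - 72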